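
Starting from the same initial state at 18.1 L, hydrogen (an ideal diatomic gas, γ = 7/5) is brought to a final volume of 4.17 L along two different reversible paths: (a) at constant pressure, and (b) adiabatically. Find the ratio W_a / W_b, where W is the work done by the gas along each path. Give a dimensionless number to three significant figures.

W_a / W_b ≈ 0.385

Path (a) isobaric: W = P₁(V₂ − V₁) → W_a/(P₁V₁) = -0.7696.
Path (b) adiabatic: W = P₁V₁(1 − (V₁/V₂)^(γ−1))/(γ−1) → W_b/(P₁V₁) = -1.997.
W_a / W_b = -0.7696 / -1.997 = 0.3853.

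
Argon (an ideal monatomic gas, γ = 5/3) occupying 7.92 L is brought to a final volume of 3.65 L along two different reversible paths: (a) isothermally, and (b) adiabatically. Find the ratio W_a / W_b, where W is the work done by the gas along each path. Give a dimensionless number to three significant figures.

Path (a) isothermal: W = P₁V₁ ln(V₂/V₁) → W_a/(P₁V₁) = -0.7747.
Path (b) adiabatic: W = P₁V₁(1 − (V₁/V₂)^(γ−1))/(γ−1) → W_b/(P₁V₁) = -1.014.
W_a / W_b = -0.7747 / -1.014 = 0.7639.

W_a / W_b ≈ 0.764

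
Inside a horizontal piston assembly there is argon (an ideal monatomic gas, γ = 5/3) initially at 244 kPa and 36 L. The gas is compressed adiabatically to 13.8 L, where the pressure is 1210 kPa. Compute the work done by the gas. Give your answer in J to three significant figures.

W ≈ -11900 J

Adiabatic: W = (P₁V₁ − P₂V₂)/(γ − 1) with γ = 5/3.
P₁V₁ = 8784 J, P₂V₂ = 16698 J.
W = (8784 − 16698) / 0.6667 = -11871 J.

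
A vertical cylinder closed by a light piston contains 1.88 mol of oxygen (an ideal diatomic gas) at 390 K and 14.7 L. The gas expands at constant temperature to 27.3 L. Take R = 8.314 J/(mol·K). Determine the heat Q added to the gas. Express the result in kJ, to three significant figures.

Q ≈ 3.77 kJ

Isothermal ⇒ ΔU = 0, so Q = W = nRT ln(V₂/V₁).
Q = (1.88)(8.314)(390) ln(27.3/14.7) = 6096 × 0.619 = 3774 J.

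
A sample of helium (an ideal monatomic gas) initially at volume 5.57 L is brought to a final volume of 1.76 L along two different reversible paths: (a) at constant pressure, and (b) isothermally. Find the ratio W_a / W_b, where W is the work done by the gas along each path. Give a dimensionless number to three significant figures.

W_a / W_b ≈ 0.594

Path (a) isobaric: W = P₁(V₂ − V₁) → W_a/(P₁V₁) = -0.684.
Path (b) isothermal: W = P₁V₁ ln(V₂/V₁) → W_b/(P₁V₁) = -1.152.
W_a / W_b = -0.684 / -1.152 = 0.5937.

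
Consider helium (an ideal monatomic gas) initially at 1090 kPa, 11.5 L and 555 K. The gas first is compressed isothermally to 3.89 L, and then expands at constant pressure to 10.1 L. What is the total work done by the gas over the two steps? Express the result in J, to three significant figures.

W_total ≈ 6420 J

Step 1 (isothermal): W = P₁V₁ ln(V₂/V₁) = (12535) ln(3.89/11.5) = -13587 J.
After step 1: P = 3222 kPa, V = 3.89 L, T = 555 K.
Step 2 (isobaric): W = PΔV = (3222 kPa)(10.1 − 3.89 L) = 20011 J.
W_total = -13587 + 20011 = 6424 J.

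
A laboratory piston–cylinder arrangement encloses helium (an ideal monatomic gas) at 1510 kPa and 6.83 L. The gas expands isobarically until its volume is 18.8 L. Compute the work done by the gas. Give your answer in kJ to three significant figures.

W ≈ 18.1 kJ

Isobaric: W = P ΔV.
W = (1510 kPa)(18.8 − 6.83 L) = (1510)(11.97) = 18075 J.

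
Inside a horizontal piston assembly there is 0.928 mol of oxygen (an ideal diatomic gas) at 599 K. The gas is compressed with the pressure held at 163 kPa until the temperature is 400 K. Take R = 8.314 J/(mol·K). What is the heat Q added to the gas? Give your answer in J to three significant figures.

Q ≈ -5370 J

Isobaric: W = nRΔT = (0.928)(8.314)(-199) = -1535 J.
ΔU = nCᵥΔT with Cᵥ = 5R/2: ΔU = (0.928)(20.79)(-199) = -3838 J.
Q = ΔU + W = -3838 − 1535 = -5374 J.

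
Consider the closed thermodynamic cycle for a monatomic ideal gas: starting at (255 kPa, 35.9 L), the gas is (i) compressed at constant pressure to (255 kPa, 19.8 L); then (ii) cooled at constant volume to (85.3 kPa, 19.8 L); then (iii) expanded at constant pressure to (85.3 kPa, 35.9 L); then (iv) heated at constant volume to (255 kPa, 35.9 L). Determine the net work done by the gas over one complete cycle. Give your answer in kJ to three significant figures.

Constant-volume legs do no work.
W(i) = (255)(19.8 − 35.9) = -4105 J; W(iii) = (85.3)(35.9 − 19.8) = 1373 J.
W_net = -4105 + 1373 = -2732 J (the counter-clockwise enclosed area).

W_net ≈ -2.73 kJ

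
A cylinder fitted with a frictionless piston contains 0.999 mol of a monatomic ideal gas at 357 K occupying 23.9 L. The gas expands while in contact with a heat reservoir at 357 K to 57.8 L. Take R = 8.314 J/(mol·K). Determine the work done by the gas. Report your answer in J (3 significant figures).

Isothermal: W = nRT ln(V₂/V₁).
W = (0.999)(8.314)(357) × ln(57.8/23.9)
  = 2965 × 0.8831
W_by_gas = 2619 J.

W ≈ 2620 J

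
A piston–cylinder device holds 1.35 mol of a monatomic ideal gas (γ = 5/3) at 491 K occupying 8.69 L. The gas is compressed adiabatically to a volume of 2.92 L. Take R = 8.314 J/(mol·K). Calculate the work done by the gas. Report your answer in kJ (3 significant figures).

Adiabatic: TV^(γ−1) = const with γ = 5/3.
T₂ = T₁ (V₁/V₂)^(γ−1) = 491 × (8.69/2.92)^0.667 = 491 × 2.069 = 1016 K.
W_by = nCᵥ(T₁ − T₂) = (1.35)(12.47)(491 − 1016) = -8837 J.

W ≈ -8.84 kJ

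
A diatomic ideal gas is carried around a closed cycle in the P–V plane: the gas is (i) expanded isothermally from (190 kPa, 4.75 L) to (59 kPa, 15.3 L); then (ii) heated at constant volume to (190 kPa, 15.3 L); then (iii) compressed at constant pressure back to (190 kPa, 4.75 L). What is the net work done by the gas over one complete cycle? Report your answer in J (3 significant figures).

W_net ≈ -949 J

Leg (i): W = PᵢVᵢ ln(V_f/Vᵢ) = (902.5) ln(15.3/4.75) = 1056 J.
Leg (ii): W = 0.
Leg (iii): W = PΔV = (190)(4.75 − 15.3) = -2005 J.
W_net = 1056 − 2005 = -948.8 J.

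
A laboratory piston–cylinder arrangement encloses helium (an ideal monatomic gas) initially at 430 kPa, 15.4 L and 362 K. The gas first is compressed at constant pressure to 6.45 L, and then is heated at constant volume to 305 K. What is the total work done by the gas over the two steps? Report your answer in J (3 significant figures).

W_total ≈ -3850 J

Step 1 (isobaric): W = PΔV = (430 kPa)(6.45 − 15.4 L) = -3848 J.
Step 2 (isochoric): W = 0 (constant volume).
W_total = -3848 + 0 = -3848 J.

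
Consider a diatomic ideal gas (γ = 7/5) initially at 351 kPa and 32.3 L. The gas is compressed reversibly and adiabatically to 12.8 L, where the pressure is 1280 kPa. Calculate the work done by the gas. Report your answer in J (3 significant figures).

Adiabatic: W = (P₁V₁ − P₂V₂)/(γ − 1) with γ = 7/5.
P₁V₁ = 11337 J, P₂V₂ = 16384 J.
W = (11337 − 16384) / 0.4 = -12617 J.

W ≈ -12600 J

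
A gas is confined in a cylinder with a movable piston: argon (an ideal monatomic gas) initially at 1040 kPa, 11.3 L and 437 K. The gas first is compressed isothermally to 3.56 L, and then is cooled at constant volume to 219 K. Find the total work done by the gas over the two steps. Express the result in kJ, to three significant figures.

W_total ≈ -13.6 kJ

Step 1 (isothermal): W = P₁V₁ ln(V₂/V₁) = (11752) ln(3.56/11.3) = -13574 J.
Step 2 (isochoric): W = 0 (constant volume).
W_total = -13574 + 0 = -13574 J.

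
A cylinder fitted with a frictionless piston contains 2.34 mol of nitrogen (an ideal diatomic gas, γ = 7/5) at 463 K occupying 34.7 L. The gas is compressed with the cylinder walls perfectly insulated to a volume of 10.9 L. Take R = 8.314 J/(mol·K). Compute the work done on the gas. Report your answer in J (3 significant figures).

W ≈ 13300 J

Adiabatic: TV^(γ−1) = const with γ = 7/5.
T₂ = T₁ (V₁/V₂)^(γ−1) = 463 × (34.7/10.9)^0.4 = 463 × 1.589 = 735.8 K.
W_by = nCᵥ(T₁ − T₂) = (2.34)(20.79)(463 − 735.8) = -13267 J.
Work on gas = −W_by = 13267 J.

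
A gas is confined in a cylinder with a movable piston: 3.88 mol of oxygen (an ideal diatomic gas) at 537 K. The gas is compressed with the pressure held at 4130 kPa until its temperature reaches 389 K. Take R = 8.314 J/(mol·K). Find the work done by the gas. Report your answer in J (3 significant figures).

W ≈ -4770 J

Isobaric: W = P ΔV = nR ΔT.
W = (3.88)(8.314)(389 − 537) = -4774 J.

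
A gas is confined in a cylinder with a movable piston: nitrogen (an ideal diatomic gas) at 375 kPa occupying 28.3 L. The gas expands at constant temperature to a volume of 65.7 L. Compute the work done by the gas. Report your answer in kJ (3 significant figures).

Isothermal: W = nRT ln(V₂/V₁) = P₁V₁ ln(V₂/V₁).
P₁V₁ = (375 kPa)(28.3 L) = 10612 J.
W = 10612 × ln(65.7/28.3) = 10612 × 0.8422
W_by_gas = 8938 J.

W ≈ 8.94 kJ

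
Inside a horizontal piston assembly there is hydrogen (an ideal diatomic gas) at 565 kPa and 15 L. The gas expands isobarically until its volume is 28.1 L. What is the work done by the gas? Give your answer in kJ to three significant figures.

Isobaric: W = P ΔV.
W = (565 kPa)(28.1 − 15 L) = (565)(13.1) = 7402 J.

W ≈ 7.40 kJ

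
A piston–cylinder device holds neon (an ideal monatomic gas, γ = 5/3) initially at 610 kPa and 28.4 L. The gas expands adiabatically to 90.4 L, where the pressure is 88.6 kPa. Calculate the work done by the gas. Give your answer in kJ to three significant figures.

Adiabatic: W = (P₁V₁ − P₂V₂)/(γ − 1) with γ = 5/3.
P₁V₁ = 17324 J, P₂V₂ = 8009 J.
W = (17324 − 8009) / 0.6667 = 13972 J.

W ≈ 14.0 kJ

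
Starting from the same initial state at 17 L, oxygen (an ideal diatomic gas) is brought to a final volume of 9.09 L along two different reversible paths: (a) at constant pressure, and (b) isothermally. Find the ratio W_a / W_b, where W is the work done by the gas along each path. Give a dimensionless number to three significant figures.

Path (a) isobaric: W = P₁(V₂ − V₁) → W_a/(P₁V₁) = -0.4653.
Path (b) isothermal: W = P₁V₁ ln(V₂/V₁) → W_b/(P₁V₁) = -0.626.
W_a / W_b = -0.4653 / -0.626 = 0.7432.

W_a / W_b ≈ 0.743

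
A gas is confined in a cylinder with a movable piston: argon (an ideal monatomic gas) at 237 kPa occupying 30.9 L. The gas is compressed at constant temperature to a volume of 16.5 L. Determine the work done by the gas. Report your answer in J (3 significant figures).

W ≈ -4590 J

Isothermal: W = nRT ln(V₂/V₁) = P₁V₁ ln(V₂/V₁).
P₁V₁ = (237 kPa)(30.9 L) = 7323 J.
W = 7323 × ln(16.5/30.9) = 7323 × -0.6274
W_by_gas = -4595 J.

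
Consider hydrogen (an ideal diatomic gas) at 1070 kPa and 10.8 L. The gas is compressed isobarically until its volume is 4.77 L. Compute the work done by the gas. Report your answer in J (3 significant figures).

Isobaric: W = P ΔV.
W = (1070 kPa)(4.77 − 10.8 L) = (1070)(-6.03) = -6452 J.

W ≈ -6450 J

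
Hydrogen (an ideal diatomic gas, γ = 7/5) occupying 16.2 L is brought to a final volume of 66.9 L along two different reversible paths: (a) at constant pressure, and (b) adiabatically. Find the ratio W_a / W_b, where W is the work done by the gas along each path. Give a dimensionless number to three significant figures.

W_a / W_b ≈ 2.89

Path (a) isobaric: W = P₁(V₂ − V₁) → W_a/(P₁V₁) = 3.13.
Path (b) adiabatic: W = P₁V₁(1 − (V₁/V₂)^(γ−1))/(γ−1) → W_b/(P₁V₁) = 1.082.
W_a / W_b = 3.13 / 1.082 = 2.892.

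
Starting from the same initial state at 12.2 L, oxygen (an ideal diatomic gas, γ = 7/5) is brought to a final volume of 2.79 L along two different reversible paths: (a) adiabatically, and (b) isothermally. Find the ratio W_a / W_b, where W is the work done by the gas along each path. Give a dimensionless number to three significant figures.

Path (a) adiabatic: W = P₁V₁(1 − (V₁/V₂)^(γ−1))/(γ−1) → W_a/(P₁V₁) = -2.011.
Path (b) isothermal: W = P₁V₁ ln(V₂/V₁) → W_b/(P₁V₁) = -1.475.
W_a / W_b = -2.011 / -1.475 = 1.363.

W_a / W_b ≈ 1.36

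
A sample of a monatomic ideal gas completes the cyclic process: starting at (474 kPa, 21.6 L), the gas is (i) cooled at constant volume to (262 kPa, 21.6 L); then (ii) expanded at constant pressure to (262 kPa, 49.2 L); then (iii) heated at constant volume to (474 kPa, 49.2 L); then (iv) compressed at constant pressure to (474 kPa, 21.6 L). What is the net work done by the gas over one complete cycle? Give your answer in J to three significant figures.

W_net ≈ -5850 J

Constant-volume legs do no work.
W(ii) = (262)(49.2 − 21.6) = 7231 J; W(iv) = (474)(21.6 − 49.2) = -13082 J.
W_net = 7231 − 13082 = -5851 J (the counter-clockwise enclosed area).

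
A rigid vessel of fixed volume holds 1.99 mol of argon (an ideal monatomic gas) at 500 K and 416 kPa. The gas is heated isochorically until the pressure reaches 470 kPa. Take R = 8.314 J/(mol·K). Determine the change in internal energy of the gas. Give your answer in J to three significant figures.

ΔU ≈ 1610 J

Constant volume ⇒ W = 0, so Q = ΔU = nCᵥΔT with Cᵥ = 3R/2 = 12.47 J/(mol·K).
At constant V, T₂/T₁ = P₂/P₁ ⇒ ΔT = T₁(P₂/P₁ − 1) = 500·(470/416 − 1) = 64.9 K.
ΔU = (1.99)(12.47)(64.9) = 1611 J.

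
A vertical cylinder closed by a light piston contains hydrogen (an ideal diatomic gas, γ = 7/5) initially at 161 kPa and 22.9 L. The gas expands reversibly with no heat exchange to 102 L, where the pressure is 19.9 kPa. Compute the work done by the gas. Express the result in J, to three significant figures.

W ≈ 4140 J

Adiabatic: W = (P₁V₁ − P₂V₂)/(γ − 1) with γ = 7/5.
P₁V₁ = 3687 J, P₂V₂ = 2030 J.
W = (3687 − 2030) / 0.4 = 4143 J.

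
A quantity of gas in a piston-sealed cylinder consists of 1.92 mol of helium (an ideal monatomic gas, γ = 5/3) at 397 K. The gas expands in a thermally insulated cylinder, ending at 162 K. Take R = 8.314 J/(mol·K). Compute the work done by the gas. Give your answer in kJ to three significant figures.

Adiabatic ⇒ Q = 0, so W_by = −ΔU = nCᵥ(T₁ − T₂).
Cᵥ = 3R/2 = 12.47 J/(mol·K).
W = (1.92)(12.47)(397 − 162) = 5627 J.

W ≈ 5.63 kJ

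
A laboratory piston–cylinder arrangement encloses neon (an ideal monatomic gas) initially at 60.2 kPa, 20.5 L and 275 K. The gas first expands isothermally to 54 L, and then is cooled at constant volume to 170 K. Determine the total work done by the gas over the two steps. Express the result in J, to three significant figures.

Step 1 (isothermal): W = P₁V₁ ln(V₂/V₁) = (1234) ln(54/20.5) = 1195 J.
Step 2 (isochoric): W = 0 (constant volume).
W_total = 1195 + 0 = 1195 J.

W_total ≈ 1200 J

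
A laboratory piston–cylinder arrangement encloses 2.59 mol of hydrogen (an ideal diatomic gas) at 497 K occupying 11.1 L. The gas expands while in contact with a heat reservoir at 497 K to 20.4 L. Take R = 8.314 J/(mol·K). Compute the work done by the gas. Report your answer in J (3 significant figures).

Isothermal: W = nRT ln(V₂/V₁).
W = (2.59)(8.314)(497) × ln(20.4/11.1)
  = 10702 × 0.6086
W_by_gas = 6513 J.

W ≈ 6510 J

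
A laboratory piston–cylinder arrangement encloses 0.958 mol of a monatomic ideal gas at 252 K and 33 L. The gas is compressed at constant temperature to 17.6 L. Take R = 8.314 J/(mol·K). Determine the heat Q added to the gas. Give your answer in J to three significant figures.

Q ≈ -1260 J

Isothermal ⇒ ΔU = 0, so Q = W = nRT ln(V₂/V₁).
Q = (0.958)(8.314)(252) ln(17.6/33) = 2007 × -0.6286 = -1262 J.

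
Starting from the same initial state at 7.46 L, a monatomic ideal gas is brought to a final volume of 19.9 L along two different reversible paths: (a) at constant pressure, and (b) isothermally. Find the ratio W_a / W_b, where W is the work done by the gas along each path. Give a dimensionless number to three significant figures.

W_a / W_b ≈ 1.70

Path (a) isobaric: W = P₁(V₂ − V₁) → W_a/(P₁V₁) = 1.668.
Path (b) isothermal: W = P₁V₁ ln(V₂/V₁) → W_b/(P₁V₁) = 0.9812.
W_a / W_b = 1.668 / 0.9812 = 1.7.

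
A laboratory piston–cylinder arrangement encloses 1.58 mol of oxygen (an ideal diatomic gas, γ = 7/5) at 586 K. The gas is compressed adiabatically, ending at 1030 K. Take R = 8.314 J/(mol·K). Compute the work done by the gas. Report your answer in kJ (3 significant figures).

Adiabatic ⇒ Q = 0, so W_by = −ΔU = nCᵥ(T₁ − T₂).
Cᵥ = 5R/2 = 20.79 J/(mol·K).
W = (1.58)(20.79)(586 − 1030) = -14581 J.

W ≈ -14.6 kJ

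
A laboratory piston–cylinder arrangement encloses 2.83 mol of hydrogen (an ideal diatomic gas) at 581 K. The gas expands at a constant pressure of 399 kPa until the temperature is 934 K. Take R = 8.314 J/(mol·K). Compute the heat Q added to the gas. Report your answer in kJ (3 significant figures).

Isobaric: W = nRΔT = (2.83)(8.314)(353) = 8306 J.
ΔU = nCᵥΔT with Cᵥ = 5R/2: ΔU = (2.83)(20.79)(353) = 20764 J.
Q = ΔU + W = 20764 + 8306 = 29070 J.

Q ≈ 29.1 kJ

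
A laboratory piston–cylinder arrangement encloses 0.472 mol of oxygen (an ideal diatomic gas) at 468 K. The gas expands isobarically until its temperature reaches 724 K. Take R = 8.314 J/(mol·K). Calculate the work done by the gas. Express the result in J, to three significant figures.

W ≈ 1000 J

Isobaric: W = P ΔV = nR ΔT.
W = (0.472)(8.314)(724 − 468) = 1005 J.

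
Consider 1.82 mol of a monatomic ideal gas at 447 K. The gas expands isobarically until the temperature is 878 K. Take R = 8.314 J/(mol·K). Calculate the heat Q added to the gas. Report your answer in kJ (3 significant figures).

Q ≈ 16.3 kJ

Isobaric: W = nRΔT = (1.82)(8.314)(431) = 6522 J.
ΔU = nCᵥΔT with Cᵥ = 3R/2: ΔU = (1.82)(12.47)(431) = 9783 J.
Q = ΔU + W = 9783 + 6522 = 16304 J.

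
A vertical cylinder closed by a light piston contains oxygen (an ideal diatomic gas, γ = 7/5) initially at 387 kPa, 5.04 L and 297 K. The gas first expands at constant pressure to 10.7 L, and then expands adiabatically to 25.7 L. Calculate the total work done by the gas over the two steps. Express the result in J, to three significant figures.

W_total ≈ 5250 J

Step 1 (isobaric): W = PΔV = (387 kPa)(10.7 − 5.04 L) = 2190 J.
After step 1: P = 387 kPa, V = 10.7 L, T = 630.5 K.
Step 2 (adiabatic): W = (P₁V₁ − P₂V₂)/(γ−1) = (4141 − 2917)/0.4 = 3061 J.
W_total = 2190 + 3061 = 5251 J.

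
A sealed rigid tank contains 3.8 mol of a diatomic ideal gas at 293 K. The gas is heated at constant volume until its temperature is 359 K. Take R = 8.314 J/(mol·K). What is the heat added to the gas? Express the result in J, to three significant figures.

Q ≈ 5210 J

Constant volume ⇒ W = 0, so Q = ΔU = nCᵥΔT with Cᵥ = 5R/2 = 20.79 J/(mol·K).
ΔU = (3.8)(20.79)(359 − 293) = 5213 J.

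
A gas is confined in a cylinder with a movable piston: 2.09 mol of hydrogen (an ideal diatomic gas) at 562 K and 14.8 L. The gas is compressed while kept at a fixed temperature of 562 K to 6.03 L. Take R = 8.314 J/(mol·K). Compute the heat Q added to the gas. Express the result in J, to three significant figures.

Isothermal ⇒ ΔU = 0, so Q = W = nRT ln(V₂/V₁).
Q = (2.09)(8.314)(562) ln(6.03/14.8) = 9765 × -0.8979 = -8768 J.

Q ≈ -8770 J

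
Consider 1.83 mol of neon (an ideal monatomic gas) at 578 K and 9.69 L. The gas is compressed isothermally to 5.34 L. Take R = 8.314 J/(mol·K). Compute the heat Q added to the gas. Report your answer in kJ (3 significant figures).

Q ≈ -5.24 kJ

Isothermal ⇒ ΔU = 0, so Q = W = nRT ln(V₂/V₁).
Q = (1.83)(8.314)(578) ln(5.34/9.69) = 8794 × -0.5959 = -5240 J.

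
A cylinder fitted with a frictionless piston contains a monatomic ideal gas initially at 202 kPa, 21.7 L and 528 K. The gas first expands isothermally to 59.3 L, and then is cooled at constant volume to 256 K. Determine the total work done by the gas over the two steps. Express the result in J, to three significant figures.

Step 1 (isothermal): W = P₁V₁ ln(V₂/V₁) = (4383) ln(59.3/21.7) = 4407 J.
Step 2 (isochoric): W = 0 (constant volume).
W_total = 4407 + 0 = 4407 J.

W_total ≈ 4410 J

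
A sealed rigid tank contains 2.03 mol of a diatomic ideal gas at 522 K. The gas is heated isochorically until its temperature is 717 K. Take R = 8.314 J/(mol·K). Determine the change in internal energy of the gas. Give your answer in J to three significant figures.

Constant volume ⇒ W = 0, so Q = ΔU = nCᵥΔT with Cᵥ = 5R/2 = 20.79 J/(mol·K).
ΔU = (2.03)(20.79)(717 − 522) = 8228 J.

ΔU ≈ 8230 J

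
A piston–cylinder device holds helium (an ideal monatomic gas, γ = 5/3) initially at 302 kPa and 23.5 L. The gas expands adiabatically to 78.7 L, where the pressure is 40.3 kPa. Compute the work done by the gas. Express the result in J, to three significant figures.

Adiabatic: W = (P₁V₁ − P₂V₂)/(γ − 1) with γ = 5/3.
P₁V₁ = 7097 J, P₂V₂ = 3172 J.
W = (7097 − 3172) / 0.6667 = 5888 J.

W ≈ 5890 J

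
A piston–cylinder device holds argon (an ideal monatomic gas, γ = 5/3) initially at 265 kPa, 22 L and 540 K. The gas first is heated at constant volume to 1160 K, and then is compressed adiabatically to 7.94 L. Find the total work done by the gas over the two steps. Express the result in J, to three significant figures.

Step 1 (isochoric): W = 0 (constant volume).
After step 1: P = 569.3 kPa (V unchanged).
Step 2 (adiabatic): W = (P₁V₁ − P₂V₂)/(γ−1) = (12524 − 24706)/0.667 = -18273 J.
W_total = 0 − 18273 = -18273 J.

W_total ≈ -18300 J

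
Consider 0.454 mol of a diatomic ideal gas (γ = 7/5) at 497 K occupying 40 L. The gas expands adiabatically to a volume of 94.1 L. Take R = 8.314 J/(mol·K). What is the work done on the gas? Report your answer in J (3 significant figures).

Adiabatic: TV^(γ−1) = const with γ = 7/5.
T₂ = T₁ (V₁/V₂)^(γ−1) = 497 × (40/94.1)^0.4 = 497 × 0.7102 = 353 K.
W_by = nCᵥ(T₁ − T₂) = (0.454)(20.79)(497 − 353) = 1359 J.
Work on gas = −W_by = -1359 J.

W ≈ -1360 J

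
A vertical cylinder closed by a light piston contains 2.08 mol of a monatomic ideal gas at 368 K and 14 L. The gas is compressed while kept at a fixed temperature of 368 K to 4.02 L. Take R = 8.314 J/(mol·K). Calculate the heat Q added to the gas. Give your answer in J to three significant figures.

Isothermal ⇒ ΔU = 0, so Q = W = nRT ln(V₂/V₁).
Q = (2.08)(8.314)(368) ln(4.02/14) = 6364 × -1.248 = -7941 J.

Q ≈ -7940 J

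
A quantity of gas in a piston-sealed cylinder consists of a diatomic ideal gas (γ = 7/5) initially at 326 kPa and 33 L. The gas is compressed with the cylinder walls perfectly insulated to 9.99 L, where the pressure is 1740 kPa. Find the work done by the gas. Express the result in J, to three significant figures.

Adiabatic: W = (P₁V₁ − P₂V₂)/(γ − 1) with γ = 7/5.
P₁V₁ = 10758 J, P₂V₂ = 17383 J.
W = (10758 − 17383) / 0.4 = -16562 J.

W ≈ -16600 J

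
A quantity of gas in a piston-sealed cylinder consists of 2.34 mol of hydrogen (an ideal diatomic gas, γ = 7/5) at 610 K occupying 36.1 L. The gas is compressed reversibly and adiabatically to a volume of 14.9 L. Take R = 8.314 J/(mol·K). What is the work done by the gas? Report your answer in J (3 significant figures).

W ≈ -12600 J

Adiabatic: TV^(γ−1) = const with γ = 7/5.
T₂ = T₁ (V₁/V₂)^(γ−1) = 610 × (36.1/14.9)^0.4 = 610 × 1.425 = 869.1 K.
W_by = nCᵥ(T₁ − T₂) = (2.34)(20.79)(610 − 869.1) = -12601 J.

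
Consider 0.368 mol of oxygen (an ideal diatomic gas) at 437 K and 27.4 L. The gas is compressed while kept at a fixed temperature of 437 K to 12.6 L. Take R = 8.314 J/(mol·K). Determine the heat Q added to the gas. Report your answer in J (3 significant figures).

Isothermal ⇒ ΔU = 0, so Q = W = nRT ln(V₂/V₁).
Q = (0.368)(8.314)(437) ln(12.6/27.4) = 1337 × -0.7768 = -1039 J.

Q ≈ -1040 J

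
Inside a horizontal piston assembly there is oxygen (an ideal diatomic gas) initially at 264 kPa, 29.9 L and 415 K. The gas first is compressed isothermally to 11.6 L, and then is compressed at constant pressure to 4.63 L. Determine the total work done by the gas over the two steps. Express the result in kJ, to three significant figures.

Step 1 (isothermal): W = P₁V₁ ln(V₂/V₁) = (7894) ln(11.6/29.9) = -7474 J.
After step 1: P = 680.5 kPa, V = 11.6 L, T = 415 K.
Step 2 (isobaric): W = PΔV = (680.5 kPa)(4.63 − 11.6 L) = -4743 J.
W_total = -7474 − 4743 = -12217 J.

W_total ≈ -12.2 kJ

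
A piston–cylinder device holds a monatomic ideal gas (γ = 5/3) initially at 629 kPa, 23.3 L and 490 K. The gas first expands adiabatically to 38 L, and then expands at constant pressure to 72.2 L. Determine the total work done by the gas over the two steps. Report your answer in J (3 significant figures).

W_total ≈ 15600 J

Step 1 (adiabatic): W = (P₁V₁ − P₂V₂)/(γ−1) = (14656 − 10578)/0.667 = 6117 J.
After step 1: P = 278.4 kPa, V = 38 L, T = 353.7 K.
Step 2 (isobaric): W = PΔV = (278.4 kPa)(72.2 − 38 L) = 9520 J.
W_total = 6117 + 9520 = 15637 J.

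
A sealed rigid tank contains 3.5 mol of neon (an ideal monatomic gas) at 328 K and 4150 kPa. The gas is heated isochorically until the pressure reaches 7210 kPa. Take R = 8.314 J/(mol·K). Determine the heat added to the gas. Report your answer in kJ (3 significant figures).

Constant volume ⇒ W = 0, so Q = ΔU = nCᵥΔT with Cᵥ = 3R/2 = 12.47 J/(mol·K).
At constant V, T₂/T₁ = P₂/P₁ ⇒ ΔT = T₁(P₂/P₁ − 1) = 328·(7210/4150 − 1) = 241.9 K.
ΔU = (3.5)(12.47)(241.9) = 10556 J.

Q ≈ 10.6 kJ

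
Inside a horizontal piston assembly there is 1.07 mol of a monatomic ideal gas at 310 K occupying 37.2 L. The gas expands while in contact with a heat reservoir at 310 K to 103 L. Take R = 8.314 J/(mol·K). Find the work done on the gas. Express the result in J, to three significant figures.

W ≈ -2810 J

Isothermal: W = nRT ln(V₂/V₁).
W = (1.07)(8.314)(310) × ln(103/37.2)
  = 2758 × 1.018
W_by_gas = 2809 J; work on gas = −W_by = -2809 J.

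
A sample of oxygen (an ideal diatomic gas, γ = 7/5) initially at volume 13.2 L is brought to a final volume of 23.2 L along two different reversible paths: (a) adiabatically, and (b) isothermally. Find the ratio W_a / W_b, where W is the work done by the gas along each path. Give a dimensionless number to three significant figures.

Path (a) adiabatic: W = P₁V₁(1 − (V₁/V₂)^(γ−1))/(γ−1) → W_a/(P₁V₁) = 0.5049.
Path (b) isothermal: W = P₁V₁ ln(V₂/V₁) → W_b/(P₁V₁) = 0.5639.
W_a / W_b = 0.5049 / 0.5639 = 0.8952.

W_a / W_b ≈ 0.895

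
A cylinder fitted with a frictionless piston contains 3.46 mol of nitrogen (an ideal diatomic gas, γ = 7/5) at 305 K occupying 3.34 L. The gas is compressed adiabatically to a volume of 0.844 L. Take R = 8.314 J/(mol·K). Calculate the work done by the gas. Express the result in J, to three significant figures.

W ≈ -16100 J

Adiabatic: TV^(γ−1) = const with γ = 7/5.
T₂ = T₁ (V₁/V₂)^(γ−1) = 305 × (3.34/0.844)^0.4 = 305 × 1.734 = 528.8 K.
W_by = nCᵥ(T₁ − T₂) = (3.46)(20.79)(305 − 528.8) = -16092 J.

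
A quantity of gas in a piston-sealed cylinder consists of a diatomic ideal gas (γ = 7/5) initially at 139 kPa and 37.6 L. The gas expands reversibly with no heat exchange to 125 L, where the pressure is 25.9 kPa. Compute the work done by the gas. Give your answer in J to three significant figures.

W ≈ 4970 J

Adiabatic: W = (P₁V₁ − P₂V₂)/(γ − 1) with γ = 7/5.
P₁V₁ = 5226 J, P₂V₂ = 3238 J.
W = (5226 − 3238) / 0.4 = 4972 J.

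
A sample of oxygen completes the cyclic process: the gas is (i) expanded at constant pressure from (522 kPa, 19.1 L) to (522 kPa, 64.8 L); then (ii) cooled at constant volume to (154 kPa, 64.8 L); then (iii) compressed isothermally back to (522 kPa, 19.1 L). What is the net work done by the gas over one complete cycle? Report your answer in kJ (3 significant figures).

Leg (i): W = PΔV = (522)(64.8 − 19.1) = 23855 J.
Leg (ii): W = 0.
Leg (iii): W = PᵢVᵢ ln(V_f/Vᵢ) = (9979) ln(19.1/64.8) = -12191 J.
W_net = 23855 − 12191 = 11665 J.

W_net ≈ 11.7 kJ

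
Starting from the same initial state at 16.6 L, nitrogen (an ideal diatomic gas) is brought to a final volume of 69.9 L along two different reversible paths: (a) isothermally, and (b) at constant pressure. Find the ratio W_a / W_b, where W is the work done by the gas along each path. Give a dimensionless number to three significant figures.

Path (a) isothermal: W = P₁V₁ ln(V₂/V₁) → W_a/(P₁V₁) = 1.438.
Path (b) isobaric: W = P₁(V₂ − V₁) → W_b/(P₁V₁) = 3.211.
W_a / W_b = 1.438 / 3.211 = 0.4478.

W_a / W_b ≈ 0.448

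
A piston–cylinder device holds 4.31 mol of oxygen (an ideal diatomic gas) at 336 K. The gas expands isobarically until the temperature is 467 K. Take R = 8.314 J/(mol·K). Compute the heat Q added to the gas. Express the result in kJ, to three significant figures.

Isobaric: W = nRΔT = (4.31)(8.314)(131) = 4694 J.
ΔU = nCᵥΔT with Cᵥ = 5R/2: ΔU = (4.31)(20.79)(131) = 11735 J.
Q = ΔU + W = 11735 + 4694 = 16430 J.

Q ≈ 16.4 kJ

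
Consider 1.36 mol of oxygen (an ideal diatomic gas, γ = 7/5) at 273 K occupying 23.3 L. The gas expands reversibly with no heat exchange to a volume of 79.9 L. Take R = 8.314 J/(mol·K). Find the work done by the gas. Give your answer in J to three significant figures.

Adiabatic: TV^(γ−1) = const with γ = 7/5.
T₂ = T₁ (V₁/V₂)^(γ−1) = 273 × (23.3/79.9)^0.4 = 273 × 0.6108 = 166.8 K.
W_by = nCᵥ(T₁ − T₂) = (1.36)(20.79)(273 − 166.8) = 3003 J.

W ≈ 3000 J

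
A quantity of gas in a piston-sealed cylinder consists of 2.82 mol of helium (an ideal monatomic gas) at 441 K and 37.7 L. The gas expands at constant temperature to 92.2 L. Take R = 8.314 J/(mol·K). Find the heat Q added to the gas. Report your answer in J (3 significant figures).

Isothermal ⇒ ΔU = 0, so Q = W = nRT ln(V₂/V₁).
Q = (2.82)(8.314)(441) ln(92.2/37.7) = 10339 × 0.8943 = 9247 J.

Q ≈ 9250 J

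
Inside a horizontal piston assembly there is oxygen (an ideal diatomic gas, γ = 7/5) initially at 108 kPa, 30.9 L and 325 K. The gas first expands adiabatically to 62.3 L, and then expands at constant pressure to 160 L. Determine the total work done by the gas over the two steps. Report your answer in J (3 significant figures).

W_total ≈ 5990 J

Step 1 (adiabatic): W = (P₁V₁ − P₂V₂)/(γ−1) = (3337 − 2521)/0.4 = 2041 J.
After step 1: P = 40.47 kPa, V = 62.3 L, T = 245.5 K.
Step 2 (isobaric): W = PΔV = (40.47 kPa)(160 − 62.3 L) = 3953 J.
W_total = 2041 + 3953 = 5994 J.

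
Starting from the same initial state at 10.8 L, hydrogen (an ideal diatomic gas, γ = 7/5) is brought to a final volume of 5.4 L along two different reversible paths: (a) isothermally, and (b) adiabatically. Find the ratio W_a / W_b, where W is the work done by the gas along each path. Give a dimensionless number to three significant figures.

Path (a) isothermal: W = P₁V₁ ln(V₂/V₁) → W_a/(P₁V₁) = -0.6931.
Path (b) adiabatic: W = P₁V₁(1 − (V₁/V₂)^(γ−1))/(γ−1) → W_b/(P₁V₁) = -0.7988.
W_a / W_b = -0.6931 / -0.7988 = 0.8678.

W_a / W_b ≈ 0.868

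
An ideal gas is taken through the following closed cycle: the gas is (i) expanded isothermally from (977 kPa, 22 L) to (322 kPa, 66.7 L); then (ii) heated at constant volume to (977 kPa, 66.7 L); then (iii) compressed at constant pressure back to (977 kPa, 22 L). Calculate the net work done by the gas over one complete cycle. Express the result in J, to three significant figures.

Leg (i): W = PᵢVᵢ ln(V_f/Vᵢ) = (21494) ln(66.7/22) = 23840 J.
Leg (ii): W = 0.
Leg (iii): W = PΔV = (977)(22 − 66.7) = -43672 J.
W_net = 23840 − 43672 = -19832 J.

W_net ≈ -19800 J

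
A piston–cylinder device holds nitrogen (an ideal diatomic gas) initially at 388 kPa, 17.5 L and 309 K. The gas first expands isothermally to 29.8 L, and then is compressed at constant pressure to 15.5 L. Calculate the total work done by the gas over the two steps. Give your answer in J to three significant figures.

W_total ≈ 356 J

Step 1 (isothermal): W = P₁V₁ ln(V₂/V₁) = (6790) ln(29.8/17.5) = 3614 J.
After step 1: P = 227.9 kPa, V = 29.8 L, T = 309 K.
Step 2 (isobaric): W = PΔV = (227.9 kPa)(15.5 − 29.8 L) = -3258 J.
W_total = 3614 − 3258 = 356.1 J.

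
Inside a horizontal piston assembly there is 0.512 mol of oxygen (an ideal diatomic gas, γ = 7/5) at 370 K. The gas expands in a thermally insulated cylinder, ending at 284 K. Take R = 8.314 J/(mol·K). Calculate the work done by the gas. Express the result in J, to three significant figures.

W ≈ 915 J

Adiabatic ⇒ Q = 0, so W_by = −ΔU = nCᵥ(T₁ − T₂).
Cᵥ = 5R/2 = 20.79 J/(mol·K).
W = (0.512)(20.79)(370 − 284) = 915.2 J.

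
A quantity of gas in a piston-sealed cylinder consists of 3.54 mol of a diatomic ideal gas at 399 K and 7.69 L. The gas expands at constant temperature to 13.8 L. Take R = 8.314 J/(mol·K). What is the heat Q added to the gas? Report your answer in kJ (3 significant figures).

Q ≈ 6.87 kJ

Isothermal ⇒ ΔU = 0, so Q = W = nRT ln(V₂/V₁).
Q = (3.54)(8.314)(399) ln(13.8/7.69) = 11743 × 0.5847 = 6867 J.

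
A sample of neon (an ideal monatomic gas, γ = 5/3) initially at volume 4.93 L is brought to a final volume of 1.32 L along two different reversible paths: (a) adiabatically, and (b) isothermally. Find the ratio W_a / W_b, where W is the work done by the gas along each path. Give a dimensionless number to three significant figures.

W_a / W_b ≈ 1.60

Path (a) adiabatic: W = P₁V₁(1 − (V₁/V₂)^(γ−1))/(γ−1) → W_a/(P₁V₁) = -2.111.
Path (b) isothermal: W = P₁V₁ ln(V₂/V₁) → W_b/(P₁V₁) = -1.318.
W_a / W_b = -2.111 / -1.318 = 1.602.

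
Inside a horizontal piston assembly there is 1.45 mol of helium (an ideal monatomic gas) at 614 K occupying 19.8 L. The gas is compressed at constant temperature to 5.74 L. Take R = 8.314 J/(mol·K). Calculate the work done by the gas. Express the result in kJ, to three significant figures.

W ≈ -9.17 kJ

Isothermal: W = nRT ln(V₂/V₁).
W = (1.45)(8.314)(614) × ln(5.74/19.8)
  = 7402 × -1.238
W_by_gas = -9165 J.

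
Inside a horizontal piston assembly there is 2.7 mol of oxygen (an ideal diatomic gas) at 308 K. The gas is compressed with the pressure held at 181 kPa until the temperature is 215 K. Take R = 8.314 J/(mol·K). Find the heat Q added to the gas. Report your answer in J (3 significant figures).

Q ≈ -7310 J

Isobaric: W = nRΔT = (2.7)(8.314)(-93) = -2088 J.
ΔU = nCᵥΔT with Cᵥ = 5R/2: ΔU = (2.7)(20.79)(-93) = -5219 J.
Q = ΔU + W = -5219 − 2088 = -7307 J.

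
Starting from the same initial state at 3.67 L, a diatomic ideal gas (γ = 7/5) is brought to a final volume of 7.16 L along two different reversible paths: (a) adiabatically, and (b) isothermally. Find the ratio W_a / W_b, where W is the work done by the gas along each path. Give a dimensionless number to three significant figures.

W_a / W_b ≈ 0.877

Path (a) adiabatic: W = P₁V₁(1 − (V₁/V₂)^(γ−1))/(γ−1) → W_a/(P₁V₁) = 0.5864.
Path (b) isothermal: W = P₁V₁ ln(V₂/V₁) → W_b/(P₁V₁) = 0.6683.
W_a / W_b = 0.5864 / 0.6683 = 0.8775.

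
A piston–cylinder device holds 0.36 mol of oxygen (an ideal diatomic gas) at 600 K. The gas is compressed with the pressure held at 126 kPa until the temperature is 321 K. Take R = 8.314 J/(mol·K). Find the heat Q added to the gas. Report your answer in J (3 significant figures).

Q ≈ -2920 J

Isobaric: W = nRΔT = (0.36)(8.314)(-279) = -835.1 J.
ΔU = nCᵥΔT with Cᵥ = 5R/2: ΔU = (0.36)(20.79)(-279) = -2088 J.
Q = ΔU + W = -2088 − 835.1 = -2923 J.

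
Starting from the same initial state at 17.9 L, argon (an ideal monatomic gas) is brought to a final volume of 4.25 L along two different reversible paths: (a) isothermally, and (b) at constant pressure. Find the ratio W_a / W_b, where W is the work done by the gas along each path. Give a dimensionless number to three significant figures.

W_a / W_b ≈ 1.89

Path (a) isothermal: W = P₁V₁ ln(V₂/V₁) → W_a/(P₁V₁) = -1.438.
Path (b) isobaric: W = P₁(V₂ − V₁) → W_b/(P₁V₁) = -0.7626.
W_a / W_b = -1.438 / -0.7626 = 1.886.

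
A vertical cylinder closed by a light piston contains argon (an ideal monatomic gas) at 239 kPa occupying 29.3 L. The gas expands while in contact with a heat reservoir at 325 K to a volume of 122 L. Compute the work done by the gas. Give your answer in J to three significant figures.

Isothermal: W = nRT ln(V₂/V₁) = P₁V₁ ln(V₂/V₁).
P₁V₁ = (239 kPa)(29.3 L) = 7003 J.
W = 7003 × ln(122/29.3) = 7003 × 1.426
W_by_gas = 9989 J.

W ≈ 9990 J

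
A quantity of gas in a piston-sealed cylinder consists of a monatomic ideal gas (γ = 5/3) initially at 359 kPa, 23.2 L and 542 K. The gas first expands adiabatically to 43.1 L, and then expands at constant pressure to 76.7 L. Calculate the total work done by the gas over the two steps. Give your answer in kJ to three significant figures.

W_total ≈ 8.52 kJ

Step 1 (adiabatic): W = (P₁V₁ − P₂V₂)/(γ−1) = (8329 − 5511)/0.667 = 4226 J.
After step 1: P = 127.9 kPa, V = 43.1 L, T = 358.7 K.
Step 2 (isobaric): W = PΔV = (127.9 kPa)(76.7 − 43.1 L) = 4297 J.
W_total = 4226 + 4297 = 8523 J.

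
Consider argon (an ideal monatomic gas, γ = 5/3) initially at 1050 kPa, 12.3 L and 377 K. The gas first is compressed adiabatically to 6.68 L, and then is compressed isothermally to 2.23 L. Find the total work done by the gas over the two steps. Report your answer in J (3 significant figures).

W_total ≈ -31000 J

Step 1 (adiabatic): W = (P₁V₁ − P₂V₂)/(γ−1) = (12915 − 19402)/0.667 = -9731 J.
After step 1: P = 2904 kPa, V = 6.68 L, T = 566.4 K.
Step 2 (isothermal): W = P₁V₁ ln(V₂/V₁) = (19402) ln(2.23/6.68) = -21286 J.
W_total = -9731 − 21286 = -31017 J.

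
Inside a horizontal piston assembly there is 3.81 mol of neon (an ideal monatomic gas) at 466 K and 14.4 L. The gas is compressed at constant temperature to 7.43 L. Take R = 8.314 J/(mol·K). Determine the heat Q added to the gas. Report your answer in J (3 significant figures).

Q ≈ -9770 J

Isothermal ⇒ ΔU = 0, so Q = W = nRT ln(V₂/V₁).
Q = (3.81)(8.314)(466) ln(7.43/14.4) = 14761 × -0.6617 = -9768 J.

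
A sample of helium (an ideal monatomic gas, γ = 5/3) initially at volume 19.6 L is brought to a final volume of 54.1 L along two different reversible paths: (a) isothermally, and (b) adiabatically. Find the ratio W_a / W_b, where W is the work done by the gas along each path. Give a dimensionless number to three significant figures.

W_a / W_b ≈ 1.38

Path (a) isothermal: W = P₁V₁ ln(V₂/V₁) → W_a/(P₁V₁) = 1.015.
Path (b) adiabatic: W = P₁V₁(1 − (V₁/V₂)^(γ−1))/(γ−1) → W_b/(P₁V₁) = 0.7377.
W_a / W_b = 1.015 / 0.7377 = 1.376.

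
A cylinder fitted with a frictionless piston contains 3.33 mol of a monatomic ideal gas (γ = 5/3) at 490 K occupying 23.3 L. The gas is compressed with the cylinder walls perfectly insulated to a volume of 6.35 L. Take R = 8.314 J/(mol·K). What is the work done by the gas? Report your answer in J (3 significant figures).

W ≈ -28100 J

Adiabatic: TV^(γ−1) = const with γ = 5/3.
T₂ = T₁ (V₁/V₂)^(γ−1) = 490 × (23.3/6.35)^0.667 = 490 × 2.379 = 1166 K.
W_by = nCᵥ(T₁ − T₂) = (3.33)(12.47)(490 − 1166) = -28060 J.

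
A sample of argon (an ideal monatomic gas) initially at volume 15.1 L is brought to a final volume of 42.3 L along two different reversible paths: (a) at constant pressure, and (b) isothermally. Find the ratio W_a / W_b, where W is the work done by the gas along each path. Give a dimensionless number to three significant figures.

Path (a) isobaric: W = P₁(V₂ − V₁) → W_a/(P₁V₁) = 1.801.
Path (b) isothermal: W = P₁V₁ ln(V₂/V₁) → W_b/(P₁V₁) = 1.03.
W_a / W_b = 1.801 / 1.03 = 1.749.

W_a / W_b ≈ 1.75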